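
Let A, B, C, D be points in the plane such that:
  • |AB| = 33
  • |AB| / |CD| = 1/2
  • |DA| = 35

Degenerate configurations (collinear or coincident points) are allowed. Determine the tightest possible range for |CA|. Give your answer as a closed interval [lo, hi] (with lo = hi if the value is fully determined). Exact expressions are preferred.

|CA| ∈ [31, 101]  (≈ [31.0000, 101.0000])

|AB| ∈ {33}
|AD| ∈ {35}
|CD| ∈ {66}
|BD| ∈ [2, 68]
|AC| ∈ [31, 101]
|BC| ∈ [0, 134]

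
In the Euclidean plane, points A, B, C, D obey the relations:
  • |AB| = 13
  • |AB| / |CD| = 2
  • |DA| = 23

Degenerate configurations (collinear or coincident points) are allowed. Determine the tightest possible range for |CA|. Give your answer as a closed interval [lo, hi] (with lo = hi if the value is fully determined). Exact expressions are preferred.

|CA| ∈ [33/2, 59/2]  (≈ [16.5000, 29.5000])

|AB| ∈ {13}
|AD| ∈ {23}
|CD| ∈ {13/2}
|BD| ∈ [10, 36]
|AC| ∈ [33/2, 59/2]
|BC| ∈ [7/2, 85/2]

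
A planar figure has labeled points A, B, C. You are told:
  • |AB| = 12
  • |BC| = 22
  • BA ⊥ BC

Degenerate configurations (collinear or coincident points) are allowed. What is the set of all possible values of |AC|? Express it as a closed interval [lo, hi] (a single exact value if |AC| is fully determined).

|AB| ∈ {12}
|BC| ∈ {22}
|AC| ∈ {2·√(157)}

|AC| = 2·√(157)  (≈ 25.0599)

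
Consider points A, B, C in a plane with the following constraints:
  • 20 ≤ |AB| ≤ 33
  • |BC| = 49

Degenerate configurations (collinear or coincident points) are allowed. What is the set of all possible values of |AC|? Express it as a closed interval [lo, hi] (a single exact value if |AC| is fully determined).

|AB| ∈ [20, 33]
|BC| ∈ {49}
|AC| ∈ [16, 82]

|AC| ∈ [16, 82]  (≈ [16.0000, 82.0000])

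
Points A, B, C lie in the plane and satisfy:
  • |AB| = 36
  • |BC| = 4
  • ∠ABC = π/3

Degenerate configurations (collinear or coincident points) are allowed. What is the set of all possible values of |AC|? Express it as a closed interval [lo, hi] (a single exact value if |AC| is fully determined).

|AB| ∈ {36}
|BC| ∈ {4}
|AC| ∈ {4·√(73)}

|AC| = 4·√(73)  (≈ 34.1760)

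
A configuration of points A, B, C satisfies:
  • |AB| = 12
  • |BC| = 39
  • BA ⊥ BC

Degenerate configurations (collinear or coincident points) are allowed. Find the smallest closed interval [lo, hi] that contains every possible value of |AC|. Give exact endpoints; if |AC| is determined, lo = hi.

|AB| ∈ {12}
|BC| ∈ {39}
|AC| ∈ {3·√(185)}

|AC| = 3·√(185)  (≈ 40.8044)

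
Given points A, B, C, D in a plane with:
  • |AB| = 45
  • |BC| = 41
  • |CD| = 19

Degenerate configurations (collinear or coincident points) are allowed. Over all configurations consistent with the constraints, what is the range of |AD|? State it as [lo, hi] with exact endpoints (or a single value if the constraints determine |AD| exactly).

|AD| ∈ [0, 105]  (≈ [0.0000, 105.0000])

|AB| ∈ {45}
|BC| ∈ {41}
|CD| ∈ {19}
|AC| ∈ [4, 86]
|BD| ∈ [22, 60]
|AD| ∈ [0, 105]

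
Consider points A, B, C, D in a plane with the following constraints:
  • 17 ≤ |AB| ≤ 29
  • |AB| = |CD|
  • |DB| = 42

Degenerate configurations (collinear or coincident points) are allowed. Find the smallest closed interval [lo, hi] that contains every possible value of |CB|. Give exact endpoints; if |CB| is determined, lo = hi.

|CB| ∈ [13, 71]  (≈ [13.0000, 71.0000])

|AB| ∈ [17, 29]
|BD| ∈ {42}
|CD| ∈ [17, 29]
|AD| ∈ [13, 71]
|BC| ∈ [13, 71]
|AC| ∈ [0, 100]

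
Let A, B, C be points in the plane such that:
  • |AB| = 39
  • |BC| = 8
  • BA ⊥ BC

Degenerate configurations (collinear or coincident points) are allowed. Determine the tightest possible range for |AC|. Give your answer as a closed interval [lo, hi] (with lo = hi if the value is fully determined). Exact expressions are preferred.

|AB| ∈ {39}
|BC| ∈ {8}
|AC| ∈ {√(1585)}

|AC| = √(1585)  (≈ 39.8121)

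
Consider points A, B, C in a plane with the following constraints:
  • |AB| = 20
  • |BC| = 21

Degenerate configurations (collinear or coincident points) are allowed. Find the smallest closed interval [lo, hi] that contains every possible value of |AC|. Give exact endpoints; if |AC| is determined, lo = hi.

|AC| ∈ [1, 41]  (≈ [1.0000, 41.0000])

|AB| ∈ {20}
|BC| ∈ {21}
|AC| ∈ [1, 41]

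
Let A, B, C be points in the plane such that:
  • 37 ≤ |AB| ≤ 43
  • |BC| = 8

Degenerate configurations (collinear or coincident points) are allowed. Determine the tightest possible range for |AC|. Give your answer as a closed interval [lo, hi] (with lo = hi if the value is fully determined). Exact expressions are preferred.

|AB| ∈ [37, 43]
|BC| ∈ {8}
|AC| ∈ [29, 51]

|AC| ∈ [29, 51]  (≈ [29.0000, 51.0000])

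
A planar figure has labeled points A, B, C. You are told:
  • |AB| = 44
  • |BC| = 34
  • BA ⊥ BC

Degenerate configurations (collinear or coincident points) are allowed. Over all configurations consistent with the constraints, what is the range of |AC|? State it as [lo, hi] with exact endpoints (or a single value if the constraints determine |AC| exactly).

|AB| ∈ {44}
|BC| ∈ {34}
|AC| ∈ {2·√(773)}

|AC| = 2·√(773)  (≈ 55.6058)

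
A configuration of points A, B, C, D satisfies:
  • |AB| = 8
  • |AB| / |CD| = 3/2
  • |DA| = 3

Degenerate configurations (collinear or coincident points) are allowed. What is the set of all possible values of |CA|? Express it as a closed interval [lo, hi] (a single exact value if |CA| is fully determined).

|AB| ∈ {8}
|AD| ∈ {3}
|CD| ∈ {16/3}
|BD| ∈ [5, 11]
|AC| ∈ [7/3, 25/3]
|BC| ∈ [0, 49/3]

|CA| ∈ [7/3, 25/3]  (≈ [2.3333, 8.3333])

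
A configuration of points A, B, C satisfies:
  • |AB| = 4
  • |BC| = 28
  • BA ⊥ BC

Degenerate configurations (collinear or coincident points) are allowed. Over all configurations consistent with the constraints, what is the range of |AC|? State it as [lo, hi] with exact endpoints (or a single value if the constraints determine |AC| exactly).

|AC| = 20·√(2)  (≈ 28.2843)

|AB| ∈ {4}
|BC| ∈ {28}
|AC| ∈ {20·√(2)}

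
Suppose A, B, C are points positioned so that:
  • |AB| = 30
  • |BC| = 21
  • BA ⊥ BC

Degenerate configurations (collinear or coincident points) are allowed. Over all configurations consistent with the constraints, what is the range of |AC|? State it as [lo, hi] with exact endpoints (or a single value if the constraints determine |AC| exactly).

|AB| ∈ {30}
|BC| ∈ {21}
|AC| ∈ {3·√(149)}

|AC| = 3·√(149)  (≈ 36.6197)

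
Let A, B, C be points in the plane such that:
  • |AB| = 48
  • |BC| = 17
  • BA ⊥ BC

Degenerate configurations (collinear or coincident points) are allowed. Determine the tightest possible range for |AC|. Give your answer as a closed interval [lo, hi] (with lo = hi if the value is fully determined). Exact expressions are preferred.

|AC| = √(2593)  (≈ 50.9215)

|AB| ∈ {48}
|BC| ∈ {17}
|AC| ∈ {√(2593)}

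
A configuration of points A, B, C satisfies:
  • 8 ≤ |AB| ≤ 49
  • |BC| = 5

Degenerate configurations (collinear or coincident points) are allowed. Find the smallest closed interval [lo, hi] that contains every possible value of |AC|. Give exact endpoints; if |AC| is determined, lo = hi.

|AC| ∈ [3, 54]  (≈ [3.0000, 54.0000])

|AB| ∈ [8, 49]
|BC| ∈ {5}
|AC| ∈ [3, 54]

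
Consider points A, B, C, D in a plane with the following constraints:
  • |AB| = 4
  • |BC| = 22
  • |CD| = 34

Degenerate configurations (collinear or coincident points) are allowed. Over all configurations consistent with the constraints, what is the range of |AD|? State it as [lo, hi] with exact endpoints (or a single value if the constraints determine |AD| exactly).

|AB| ∈ {4}
|BC| ∈ {22}
|CD| ∈ {34}
|AC| ∈ [18, 26]
|BD| ∈ [12, 56]
|AD| ∈ [8, 60]

|AD| ∈ [8, 60]  (≈ [8.0000, 60.0000])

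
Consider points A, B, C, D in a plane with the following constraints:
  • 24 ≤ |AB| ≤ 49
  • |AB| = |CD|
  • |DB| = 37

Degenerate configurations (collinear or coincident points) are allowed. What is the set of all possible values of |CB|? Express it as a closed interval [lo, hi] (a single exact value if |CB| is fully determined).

|AB| ∈ [24, 49]
|BD| ∈ {37}
|CD| ∈ [24, 49]
|AD| ∈ [0, 86]
|BC| ∈ [0, 86]
|AC| ∈ [0, 135]

|CB| ∈ [0, 86]  (≈ [0.0000, 86.0000])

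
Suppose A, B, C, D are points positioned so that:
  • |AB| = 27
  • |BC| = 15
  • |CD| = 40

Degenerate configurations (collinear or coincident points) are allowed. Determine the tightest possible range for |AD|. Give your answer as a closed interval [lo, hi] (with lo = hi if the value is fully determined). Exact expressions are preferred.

|AB| ∈ {27}
|BC| ∈ {15}
|CD| ∈ {40}
|AC| ∈ [12, 42]
|BD| ∈ [25, 55]
|AD| ∈ [0, 82]

|AD| ∈ [0, 82]  (≈ [0.0000, 82.0000])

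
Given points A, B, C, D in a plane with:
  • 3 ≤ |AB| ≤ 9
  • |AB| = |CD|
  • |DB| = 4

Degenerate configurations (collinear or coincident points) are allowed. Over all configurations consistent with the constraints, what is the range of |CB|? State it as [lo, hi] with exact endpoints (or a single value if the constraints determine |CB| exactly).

|CB| ∈ [0, 13]  (≈ [0.0000, 13.0000])

|AB| ∈ [3, 9]
|BD| ∈ {4}
|CD| ∈ [3, 9]
|AD| ∈ [0, 13]
|BC| ∈ [0, 13]
|AC| ∈ [0, 22]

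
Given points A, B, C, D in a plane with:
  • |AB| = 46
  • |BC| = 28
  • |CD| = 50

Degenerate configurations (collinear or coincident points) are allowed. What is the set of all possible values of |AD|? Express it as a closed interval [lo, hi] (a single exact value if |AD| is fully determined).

|AB| ∈ {46}
|BC| ∈ {28}
|CD| ∈ {50}
|AC| ∈ [18, 74]
|BD| ∈ [22, 78]
|AD| ∈ [0, 124]

|AD| ∈ [0, 124]  (≈ [0.0000, 124.0000])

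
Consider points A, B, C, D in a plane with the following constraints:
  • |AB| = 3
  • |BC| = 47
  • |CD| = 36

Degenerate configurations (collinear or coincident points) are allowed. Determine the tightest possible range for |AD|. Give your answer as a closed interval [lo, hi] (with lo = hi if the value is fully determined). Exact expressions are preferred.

|AB| ∈ {3}
|BC| ∈ {47}
|CD| ∈ {36}
|AC| ∈ [44, 50]
|BD| ∈ [11, 83]
|AD| ∈ [8, 86]

|AD| ∈ [8, 86]  (≈ [8.0000, 86.0000])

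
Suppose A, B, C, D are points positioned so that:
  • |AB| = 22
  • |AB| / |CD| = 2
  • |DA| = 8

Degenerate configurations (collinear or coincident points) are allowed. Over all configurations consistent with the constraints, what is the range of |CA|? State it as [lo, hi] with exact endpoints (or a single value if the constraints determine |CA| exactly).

|AB| ∈ {22}
|AD| ∈ {8}
|CD| ∈ {11}
|BD| ∈ [14, 30]
|AC| ∈ [3, 19]
|BC| ∈ [3, 41]

|CA| ∈ [3, 19]  (≈ [3.0000, 19.0000])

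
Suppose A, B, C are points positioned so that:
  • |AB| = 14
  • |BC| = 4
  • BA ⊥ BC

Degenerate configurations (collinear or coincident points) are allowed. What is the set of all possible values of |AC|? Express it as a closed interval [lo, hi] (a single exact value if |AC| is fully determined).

|AC| = 2·√(53)  (≈ 14.5602)

|AB| ∈ {14}
|BC| ∈ {4}
|AC| ∈ {2·√(53)}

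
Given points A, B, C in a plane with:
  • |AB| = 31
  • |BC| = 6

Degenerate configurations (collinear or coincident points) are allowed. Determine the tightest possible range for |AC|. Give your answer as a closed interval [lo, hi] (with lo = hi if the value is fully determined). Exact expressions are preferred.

|AB| ∈ {31}
|BC| ∈ {6}
|AC| ∈ [25, 37]

|AC| ∈ [25, 37]  (≈ [25.0000, 37.0000])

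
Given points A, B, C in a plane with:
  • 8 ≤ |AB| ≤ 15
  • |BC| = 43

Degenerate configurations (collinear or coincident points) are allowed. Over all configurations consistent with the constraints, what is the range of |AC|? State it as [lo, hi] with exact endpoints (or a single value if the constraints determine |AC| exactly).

|AC| ∈ [28, 58]  (≈ [28.0000, 58.0000])

|AB| ∈ [8, 15]
|BC| ∈ {43}
|AC| ∈ [28, 58]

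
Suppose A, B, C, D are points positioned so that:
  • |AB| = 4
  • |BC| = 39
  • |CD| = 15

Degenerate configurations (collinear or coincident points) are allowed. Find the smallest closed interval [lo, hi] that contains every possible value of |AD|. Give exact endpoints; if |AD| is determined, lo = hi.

|AD| ∈ [20, 58]  (≈ [20.0000, 58.0000])

|AB| ∈ {4}
|BC| ∈ {39}
|CD| ∈ {15}
|AC| ∈ [35, 43]
|BD| ∈ [24, 54]
|AD| ∈ [20, 58]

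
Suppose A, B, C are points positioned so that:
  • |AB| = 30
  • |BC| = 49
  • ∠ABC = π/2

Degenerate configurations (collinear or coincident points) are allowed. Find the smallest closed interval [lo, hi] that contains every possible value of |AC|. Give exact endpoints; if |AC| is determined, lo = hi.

|AC| = √(3301)  (≈ 57.4543)

|AB| ∈ {30}
|BC| ∈ {49}
|AC| ∈ {√(3301)}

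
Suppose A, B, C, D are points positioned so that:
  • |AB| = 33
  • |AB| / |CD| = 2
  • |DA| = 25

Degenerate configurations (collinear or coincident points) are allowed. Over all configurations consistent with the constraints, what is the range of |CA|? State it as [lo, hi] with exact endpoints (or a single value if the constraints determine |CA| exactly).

|AB| ∈ {33}
|AD| ∈ {25}
|CD| ∈ {33/2}
|BD| ∈ [8, 58]
|AC| ∈ [17/2, 83/2]
|BC| ∈ [0, 149/2]

|CA| ∈ [17/2, 83/2]  (≈ [8.5000, 41.5000])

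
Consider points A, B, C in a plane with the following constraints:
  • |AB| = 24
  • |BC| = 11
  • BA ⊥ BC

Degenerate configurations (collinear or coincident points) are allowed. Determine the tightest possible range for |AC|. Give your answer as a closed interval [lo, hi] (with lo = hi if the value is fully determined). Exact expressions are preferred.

|AC| = √(697)  (≈ 26.4008)

|AB| ∈ {24}
|BC| ∈ {11}
|AC| ∈ {√(697)}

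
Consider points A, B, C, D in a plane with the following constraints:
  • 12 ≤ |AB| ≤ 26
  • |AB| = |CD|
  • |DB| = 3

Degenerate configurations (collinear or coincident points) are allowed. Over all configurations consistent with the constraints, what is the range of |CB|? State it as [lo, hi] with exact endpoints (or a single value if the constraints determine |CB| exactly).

|CB| ∈ [9, 29]  (≈ [9.0000, 29.0000])

|AB| ∈ [12, 26]
|BD| ∈ {3}
|CD| ∈ [12, 26]
|AD| ∈ [9, 29]
|BC| ∈ [9, 29]
|AC| ∈ [0, 55]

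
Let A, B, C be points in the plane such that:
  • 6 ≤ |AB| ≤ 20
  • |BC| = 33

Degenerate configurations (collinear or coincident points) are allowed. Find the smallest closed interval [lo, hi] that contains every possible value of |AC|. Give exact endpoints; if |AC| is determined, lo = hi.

|AC| ∈ [13, 53]  (≈ [13.0000, 53.0000])

|AB| ∈ [6, 20]
|BC| ∈ {33}
|AC| ∈ [13, 53]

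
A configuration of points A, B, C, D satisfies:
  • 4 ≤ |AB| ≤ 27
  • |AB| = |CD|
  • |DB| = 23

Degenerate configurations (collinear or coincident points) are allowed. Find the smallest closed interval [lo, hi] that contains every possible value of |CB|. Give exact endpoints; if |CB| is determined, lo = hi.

|CB| ∈ [0, 50]  (≈ [0.0000, 50.0000])

|AB| ∈ [4, 27]
|BD| ∈ {23}
|CD| ∈ [4, 27]
|AD| ∈ [0, 50]
|BC| ∈ [0, 50]
|AC| ∈ [0, 77]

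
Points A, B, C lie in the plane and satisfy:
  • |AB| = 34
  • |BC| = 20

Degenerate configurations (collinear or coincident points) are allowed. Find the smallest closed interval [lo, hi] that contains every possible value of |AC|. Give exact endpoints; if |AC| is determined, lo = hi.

|AB| ∈ {34}
|BC| ∈ {20}
|AC| ∈ [14, 54]

|AC| ∈ [14, 54]  (≈ [14.0000, 54.0000])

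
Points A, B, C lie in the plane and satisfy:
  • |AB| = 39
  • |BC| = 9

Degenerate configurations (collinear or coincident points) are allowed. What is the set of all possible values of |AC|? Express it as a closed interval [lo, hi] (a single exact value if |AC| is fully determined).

|AB| ∈ {39}
|BC| ∈ {9}
|AC| ∈ [30, 48]

|AC| ∈ [30, 48]  (≈ [30.0000, 48.0000])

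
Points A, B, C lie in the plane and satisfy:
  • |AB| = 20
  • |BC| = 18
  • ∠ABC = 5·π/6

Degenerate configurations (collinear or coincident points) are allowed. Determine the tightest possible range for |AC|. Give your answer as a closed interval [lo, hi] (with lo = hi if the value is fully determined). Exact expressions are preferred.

|AC| = 2·√(90·√(3) + 181)  (≈ 36.7088)

|AB| ∈ {20}
|BC| ∈ {18}
|AC| ∈ {2·√(90·√(3) + 181)}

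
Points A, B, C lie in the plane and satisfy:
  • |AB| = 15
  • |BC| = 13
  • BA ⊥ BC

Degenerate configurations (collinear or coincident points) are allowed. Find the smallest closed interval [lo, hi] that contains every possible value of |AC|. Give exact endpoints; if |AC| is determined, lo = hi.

|AB| ∈ {15}
|BC| ∈ {13}
|AC| ∈ {√(394)}

|AC| = √(394)  (≈ 19.8494)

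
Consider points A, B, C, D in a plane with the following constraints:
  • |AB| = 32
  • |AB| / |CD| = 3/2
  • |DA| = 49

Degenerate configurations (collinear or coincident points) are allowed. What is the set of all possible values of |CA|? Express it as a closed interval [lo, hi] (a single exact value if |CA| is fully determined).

|CA| ∈ [83/3, 211/3]  (≈ [27.6667, 70.3333])

|AB| ∈ {32}
|AD| ∈ {49}
|CD| ∈ {64/3}
|BD| ∈ [17, 81]
|AC| ∈ [83/3, 211/3]
|BC| ∈ [0, 307/3]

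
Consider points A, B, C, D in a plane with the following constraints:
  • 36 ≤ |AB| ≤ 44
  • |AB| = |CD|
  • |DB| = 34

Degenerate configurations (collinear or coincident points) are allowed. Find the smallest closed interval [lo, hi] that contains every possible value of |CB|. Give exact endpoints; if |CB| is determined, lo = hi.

|AB| ∈ [36, 44]
|BD| ∈ {34}
|CD| ∈ [36, 44]
|AD| ∈ [2, 78]
|BC| ∈ [2, 78]
|AC| ∈ [0, 122]

|CB| ∈ [2, 78]  (≈ [2.0000, 78.0000])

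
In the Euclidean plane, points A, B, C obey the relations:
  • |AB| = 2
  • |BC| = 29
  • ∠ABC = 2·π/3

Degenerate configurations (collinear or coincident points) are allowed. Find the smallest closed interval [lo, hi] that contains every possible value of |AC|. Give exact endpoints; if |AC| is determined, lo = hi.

|AC| = √(903)  (≈ 30.0500)

|AB| ∈ {2}
|BC| ∈ {29}
|AC| ∈ {√(903)}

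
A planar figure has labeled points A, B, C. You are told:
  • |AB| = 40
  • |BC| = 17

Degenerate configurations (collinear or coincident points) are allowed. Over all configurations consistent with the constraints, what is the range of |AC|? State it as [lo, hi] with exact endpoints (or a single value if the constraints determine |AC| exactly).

|AB| ∈ {40}
|BC| ∈ {17}
|AC| ∈ [23, 57]

|AC| ∈ [23, 57]  (≈ [23.0000, 57.0000])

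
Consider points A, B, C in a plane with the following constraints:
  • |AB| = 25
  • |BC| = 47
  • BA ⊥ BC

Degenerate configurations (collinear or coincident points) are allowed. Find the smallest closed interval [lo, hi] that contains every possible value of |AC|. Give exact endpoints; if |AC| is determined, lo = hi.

|AB| ∈ {25}
|BC| ∈ {47}
|AC| ∈ {√(2834)}

|AC| = √(2834)  (≈ 53.2353)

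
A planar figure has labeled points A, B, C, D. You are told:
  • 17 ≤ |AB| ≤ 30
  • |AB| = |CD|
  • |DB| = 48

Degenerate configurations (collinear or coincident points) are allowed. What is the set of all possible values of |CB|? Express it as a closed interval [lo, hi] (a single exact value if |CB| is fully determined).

|CB| ∈ [18, 78]  (≈ [18.0000, 78.0000])

|AB| ∈ [17, 30]
|BD| ∈ {48}
|CD| ∈ [17, 30]
|AD| ∈ [18, 78]
|BC| ∈ [18, 78]
|AC| ∈ [0, 108]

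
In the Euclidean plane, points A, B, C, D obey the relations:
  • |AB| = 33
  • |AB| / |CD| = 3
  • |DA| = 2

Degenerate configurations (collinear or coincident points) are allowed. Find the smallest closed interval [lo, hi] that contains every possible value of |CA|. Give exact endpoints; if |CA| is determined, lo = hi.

|CA| ∈ [9, 13]  (≈ [9.0000, 13.0000])

|AB| ∈ {33}
|AD| ∈ {2}
|CD| ∈ {11}
|BD| ∈ [31, 35]
|AC| ∈ [9, 13]
|BC| ∈ [20, 46]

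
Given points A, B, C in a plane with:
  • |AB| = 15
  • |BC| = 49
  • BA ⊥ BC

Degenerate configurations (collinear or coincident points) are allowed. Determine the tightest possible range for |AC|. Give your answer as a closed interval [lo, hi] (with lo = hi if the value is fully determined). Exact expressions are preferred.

|AB| ∈ {15}
|BC| ∈ {49}
|AC| ∈ {√(2626)}

|AC| = √(2626)  (≈ 51.2445)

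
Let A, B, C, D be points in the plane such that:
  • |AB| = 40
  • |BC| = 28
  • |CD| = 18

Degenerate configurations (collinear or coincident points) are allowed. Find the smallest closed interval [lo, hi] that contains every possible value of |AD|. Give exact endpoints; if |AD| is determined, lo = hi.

|AD| ∈ [0, 86]  (≈ [0.0000, 86.0000])

|AB| ∈ {40}
|BC| ∈ {28}
|CD| ∈ {18}
|AC| ∈ [12, 68]
|BD| ∈ [10, 46]
|AD| ∈ [0, 86]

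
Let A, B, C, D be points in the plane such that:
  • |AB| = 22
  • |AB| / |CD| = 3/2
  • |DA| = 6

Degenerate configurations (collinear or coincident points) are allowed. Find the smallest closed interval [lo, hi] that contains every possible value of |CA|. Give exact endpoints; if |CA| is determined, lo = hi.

|AB| ∈ {22}
|AD| ∈ {6}
|CD| ∈ {44/3}
|BD| ∈ [16, 28]
|AC| ∈ [26/3, 62/3]
|BC| ∈ [4/3, 128/3]

|CA| ∈ [26/3, 62/3]  (≈ [8.6667, 20.6667])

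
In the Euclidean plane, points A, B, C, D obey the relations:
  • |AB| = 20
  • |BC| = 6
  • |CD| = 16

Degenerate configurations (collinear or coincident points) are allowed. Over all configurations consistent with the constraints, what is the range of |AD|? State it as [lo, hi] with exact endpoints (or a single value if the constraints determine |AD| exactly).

|AB| ∈ {20}
|BC| ∈ {6}
|CD| ∈ {16}
|AC| ∈ [14, 26]
|BD| ∈ [10, 22]
|AD| ∈ [0, 42]

|AD| ∈ [0, 42]  (≈ [0.0000, 42.0000])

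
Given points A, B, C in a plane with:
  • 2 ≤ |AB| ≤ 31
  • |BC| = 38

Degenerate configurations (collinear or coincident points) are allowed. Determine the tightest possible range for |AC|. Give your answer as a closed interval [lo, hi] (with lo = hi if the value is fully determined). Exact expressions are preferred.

|AB| ∈ [2, 31]
|BC| ∈ {38}
|AC| ∈ [7, 69]

|AC| ∈ [7, 69]  (≈ [7.0000, 69.0000])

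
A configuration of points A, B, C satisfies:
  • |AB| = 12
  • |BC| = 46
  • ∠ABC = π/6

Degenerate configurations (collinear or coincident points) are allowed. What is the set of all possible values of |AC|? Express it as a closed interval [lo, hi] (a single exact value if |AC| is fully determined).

|AB| ∈ {12}
|BC| ∈ {46}
|AC| ∈ {2·√(565 - 138·√(3))}

|AC| = 2·√(565 - 138·√(3))  (≈ 36.1097)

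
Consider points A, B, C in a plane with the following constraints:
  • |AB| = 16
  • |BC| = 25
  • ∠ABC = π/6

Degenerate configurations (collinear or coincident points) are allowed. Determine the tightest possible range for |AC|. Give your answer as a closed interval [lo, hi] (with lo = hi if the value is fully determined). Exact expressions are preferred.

|AB| ∈ {16}
|BC| ∈ {25}
|AC| ∈ {√(881 - 400·√(3))}

|AC| = √(881 - 400·√(3))  (≈ 13.7179)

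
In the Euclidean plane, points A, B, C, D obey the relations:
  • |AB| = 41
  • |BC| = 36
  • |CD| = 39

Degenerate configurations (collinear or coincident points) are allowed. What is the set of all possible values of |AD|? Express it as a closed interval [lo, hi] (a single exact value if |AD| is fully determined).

|AB| ∈ {41}
|BC| ∈ {36}
|CD| ∈ {39}
|AC| ∈ [5, 77]
|BD| ∈ [3, 75]
|AD| ∈ [0, 116]

|AD| ∈ [0, 116]  (≈ [0.0000, 116.0000])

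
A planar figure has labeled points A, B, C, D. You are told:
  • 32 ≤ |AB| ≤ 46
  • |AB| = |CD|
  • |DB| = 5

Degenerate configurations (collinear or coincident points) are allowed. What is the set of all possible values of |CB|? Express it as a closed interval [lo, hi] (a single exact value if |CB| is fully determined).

|AB| ∈ [32, 46]
|BD| ∈ {5}
|CD| ∈ [32, 46]
|AD| ∈ [27, 51]
|BC| ∈ [27, 51]
|AC| ∈ [0, 97]

|CB| ∈ [27, 51]  (≈ [27.0000, 51.0000])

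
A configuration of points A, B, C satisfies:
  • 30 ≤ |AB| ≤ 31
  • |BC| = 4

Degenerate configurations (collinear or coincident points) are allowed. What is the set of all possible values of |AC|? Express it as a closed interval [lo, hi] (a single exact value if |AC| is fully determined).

|AB| ∈ [30, 31]
|BC| ∈ {4}
|AC| ∈ [26, 35]

|AC| ∈ [26, 35]  (≈ [26.0000, 35.0000])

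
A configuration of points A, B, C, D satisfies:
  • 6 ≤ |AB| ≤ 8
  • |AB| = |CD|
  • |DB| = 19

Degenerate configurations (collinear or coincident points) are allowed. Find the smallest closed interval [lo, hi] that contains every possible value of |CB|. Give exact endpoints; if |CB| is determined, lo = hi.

|AB| ∈ [6, 8]
|BD| ∈ {19}
|CD| ∈ [6, 8]
|AD| ∈ [11, 27]
|BC| ∈ [11, 27]
|AC| ∈ [3, 35]

|CB| ∈ [11, 27]  (≈ [11.0000, 27.0000])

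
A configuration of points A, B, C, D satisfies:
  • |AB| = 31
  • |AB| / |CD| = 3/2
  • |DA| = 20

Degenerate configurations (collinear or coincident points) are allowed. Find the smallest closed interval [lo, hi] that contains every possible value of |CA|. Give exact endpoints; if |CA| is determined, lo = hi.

|CA| ∈ [2/3, 122/3]  (≈ [0.6667, 40.6667])

|AB| ∈ {31}
|AD| ∈ {20}
|CD| ∈ {62/3}
|BD| ∈ [11, 51]
|AC| ∈ [2/3, 122/3]
|BC| ∈ [0, 215/3]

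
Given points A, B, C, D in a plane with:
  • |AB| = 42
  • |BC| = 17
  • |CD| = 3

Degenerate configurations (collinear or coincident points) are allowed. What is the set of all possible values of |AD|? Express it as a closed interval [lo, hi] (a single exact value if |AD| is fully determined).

|AD| ∈ [22, 62]  (≈ [22.0000, 62.0000])

|AB| ∈ {42}
|BC| ∈ {17}
|CD| ∈ {3}
|AC| ∈ [25, 59]
|BD| ∈ [14, 20]
|AD| ∈ [22, 62]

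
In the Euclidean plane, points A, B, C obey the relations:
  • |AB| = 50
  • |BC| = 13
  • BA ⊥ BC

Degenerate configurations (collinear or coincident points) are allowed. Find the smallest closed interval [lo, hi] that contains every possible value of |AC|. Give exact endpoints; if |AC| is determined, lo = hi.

|AB| ∈ {50}
|BC| ∈ {13}
|AC| ∈ {√(2669)}

|AC| = √(2669)  (≈ 51.6624)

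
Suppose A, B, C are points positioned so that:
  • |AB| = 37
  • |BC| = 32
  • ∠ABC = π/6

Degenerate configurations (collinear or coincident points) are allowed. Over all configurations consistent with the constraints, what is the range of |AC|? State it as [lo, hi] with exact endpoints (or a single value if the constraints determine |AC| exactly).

|AC| = √(2393 - 1184·√(3))  (≈ 18.5000)

|AB| ∈ {37}
|BC| ∈ {32}
|AC| ∈ {√(2393 - 1184·√(3))}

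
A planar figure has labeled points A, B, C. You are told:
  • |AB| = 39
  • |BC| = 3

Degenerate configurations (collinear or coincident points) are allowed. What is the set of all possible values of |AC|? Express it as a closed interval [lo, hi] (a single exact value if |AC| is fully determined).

|AC| ∈ [36, 42]  (≈ [36.0000, 42.0000])

|AB| ∈ {39}
|BC| ∈ {3}
|AC| ∈ [36, 42]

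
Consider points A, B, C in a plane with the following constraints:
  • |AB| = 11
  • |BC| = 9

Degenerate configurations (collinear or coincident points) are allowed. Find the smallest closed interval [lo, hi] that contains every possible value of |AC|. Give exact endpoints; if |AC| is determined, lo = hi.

|AB| ∈ {11}
|BC| ∈ {9}
|AC| ∈ [2, 20]

|AC| ∈ [2, 20]  (≈ [2.0000, 20.0000])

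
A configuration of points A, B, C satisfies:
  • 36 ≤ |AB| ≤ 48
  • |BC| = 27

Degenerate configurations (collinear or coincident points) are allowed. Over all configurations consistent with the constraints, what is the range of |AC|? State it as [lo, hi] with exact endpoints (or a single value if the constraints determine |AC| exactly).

|AB| ∈ [36, 48]
|BC| ∈ {27}
|AC| ∈ [9, 75]

|AC| ∈ [9, 75]  (≈ [9.0000, 75.0000])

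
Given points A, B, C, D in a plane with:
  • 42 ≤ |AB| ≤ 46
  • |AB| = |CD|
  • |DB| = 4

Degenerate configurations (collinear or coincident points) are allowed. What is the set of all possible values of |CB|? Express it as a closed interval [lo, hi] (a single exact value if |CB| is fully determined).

|AB| ∈ [42, 46]
|BD| ∈ {4}
|CD| ∈ [42, 46]
|AD| ∈ [38, 50]
|BC| ∈ [38, 50]
|AC| ∈ [0, 96]

|CB| ∈ [38, 50]  (≈ [38.0000, 50.0000])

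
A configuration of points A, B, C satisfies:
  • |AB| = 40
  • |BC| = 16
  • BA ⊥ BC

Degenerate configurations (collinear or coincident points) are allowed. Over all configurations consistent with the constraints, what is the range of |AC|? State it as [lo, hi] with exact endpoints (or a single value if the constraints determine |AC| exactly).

|AB| ∈ {40}
|BC| ∈ {16}
|AC| ∈ {8·√(29)}

|AC| = 8·√(29)  (≈ 43.0813)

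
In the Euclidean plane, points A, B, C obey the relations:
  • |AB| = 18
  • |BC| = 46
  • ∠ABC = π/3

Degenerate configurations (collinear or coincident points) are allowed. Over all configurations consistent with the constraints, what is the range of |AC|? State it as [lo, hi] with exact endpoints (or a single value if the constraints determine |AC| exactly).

|AB| ∈ {18}
|BC| ∈ {46}
|AC| ∈ {2·√(403)}

|AC| = 2·√(403)  (≈ 40.1497)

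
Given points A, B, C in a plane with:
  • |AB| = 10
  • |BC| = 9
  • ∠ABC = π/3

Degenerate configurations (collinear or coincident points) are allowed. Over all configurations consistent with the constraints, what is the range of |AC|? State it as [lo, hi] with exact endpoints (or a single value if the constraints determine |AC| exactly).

|AC| = √(91)  (≈ 9.5394)

|AB| ∈ {10}
|BC| ∈ {9}
|AC| ∈ {√(91)}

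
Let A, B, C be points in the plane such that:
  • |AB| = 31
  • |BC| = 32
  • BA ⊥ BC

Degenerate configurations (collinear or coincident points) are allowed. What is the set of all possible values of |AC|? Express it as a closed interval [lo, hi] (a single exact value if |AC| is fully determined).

|AC| = √(1985)  (≈ 44.5533)

|AB| ∈ {31}
|BC| ∈ {32}
|AC| ∈ {√(1985)}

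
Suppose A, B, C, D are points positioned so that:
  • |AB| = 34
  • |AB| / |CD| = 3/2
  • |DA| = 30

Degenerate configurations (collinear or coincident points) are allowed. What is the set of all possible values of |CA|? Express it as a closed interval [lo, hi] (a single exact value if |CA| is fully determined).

|CA| ∈ [22/3, 158/3]  (≈ [7.3333, 52.6667])

|AB| ∈ {34}
|AD| ∈ {30}
|CD| ∈ {68/3}
|BD| ∈ [4, 64]
|AC| ∈ [22/3, 158/3]
|BC| ∈ [0, 260/3]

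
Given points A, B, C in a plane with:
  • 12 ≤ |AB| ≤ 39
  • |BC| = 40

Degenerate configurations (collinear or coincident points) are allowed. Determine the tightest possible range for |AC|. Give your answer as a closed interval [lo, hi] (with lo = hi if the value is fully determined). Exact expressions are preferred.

|AB| ∈ [12, 39]
|BC| ∈ {40}
|AC| ∈ [1, 79]

|AC| ∈ [1, 79]  (≈ [1.0000, 79.0000])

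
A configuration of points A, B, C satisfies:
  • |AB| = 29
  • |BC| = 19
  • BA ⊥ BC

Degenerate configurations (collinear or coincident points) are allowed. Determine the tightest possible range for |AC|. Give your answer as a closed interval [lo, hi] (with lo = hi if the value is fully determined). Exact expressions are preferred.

|AC| = √(1202)  (≈ 34.6699)

|AB| ∈ {29}
|BC| ∈ {19}
|AC| ∈ {√(1202)}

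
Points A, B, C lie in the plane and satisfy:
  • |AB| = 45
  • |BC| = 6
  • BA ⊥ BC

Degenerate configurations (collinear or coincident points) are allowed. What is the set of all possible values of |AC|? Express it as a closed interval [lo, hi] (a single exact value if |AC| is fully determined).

|AB| ∈ {45}
|BC| ∈ {6}
|AC| ∈ {3·√(229)}

|AC| = 3·√(229)  (≈ 45.3982)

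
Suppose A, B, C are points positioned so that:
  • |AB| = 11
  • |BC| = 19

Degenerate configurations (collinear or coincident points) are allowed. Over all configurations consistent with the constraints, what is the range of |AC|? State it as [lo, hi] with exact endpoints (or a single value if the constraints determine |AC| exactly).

|AC| ∈ [8, 30]  (≈ [8.0000, 30.0000])

|AB| ∈ {11}
|BC| ∈ {19}
|AC| ∈ [8, 30]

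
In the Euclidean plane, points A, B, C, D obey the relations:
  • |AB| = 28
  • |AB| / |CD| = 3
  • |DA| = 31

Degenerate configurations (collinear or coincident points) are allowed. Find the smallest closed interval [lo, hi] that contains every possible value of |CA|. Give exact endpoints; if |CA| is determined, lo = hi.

|CA| ∈ [65/3, 121/3]  (≈ [21.6667, 40.3333])

|AB| ∈ {28}
|AD| ∈ {31}
|CD| ∈ {28/3}
|BD| ∈ [3, 59]
|AC| ∈ [65/3, 121/3]
|BC| ∈ [0, 205/3]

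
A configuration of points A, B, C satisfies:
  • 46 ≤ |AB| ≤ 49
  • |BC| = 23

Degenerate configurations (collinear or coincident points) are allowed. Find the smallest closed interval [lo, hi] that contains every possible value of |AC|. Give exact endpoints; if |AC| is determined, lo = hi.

|AB| ∈ [46, 49]
|BC| ∈ {23}
|AC| ∈ [23, 72]

|AC| ∈ [23, 72]  (≈ [23.0000, 72.0000])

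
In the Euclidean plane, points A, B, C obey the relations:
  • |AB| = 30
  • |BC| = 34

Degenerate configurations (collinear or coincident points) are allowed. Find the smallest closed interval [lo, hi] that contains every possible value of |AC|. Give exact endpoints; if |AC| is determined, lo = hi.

|AC| ∈ [4, 64]  (≈ [4.0000, 64.0000])

|AB| ∈ {30}
|BC| ∈ {34}
|AC| ∈ [4, 64]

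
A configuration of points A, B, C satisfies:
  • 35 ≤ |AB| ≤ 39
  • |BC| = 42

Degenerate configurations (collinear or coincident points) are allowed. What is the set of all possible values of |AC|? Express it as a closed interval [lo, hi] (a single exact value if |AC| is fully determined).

|AC| ∈ [3, 81]  (≈ [3.0000, 81.0000])

|AB| ∈ [35, 39]
|BC| ∈ {42}
|AC| ∈ [3, 81]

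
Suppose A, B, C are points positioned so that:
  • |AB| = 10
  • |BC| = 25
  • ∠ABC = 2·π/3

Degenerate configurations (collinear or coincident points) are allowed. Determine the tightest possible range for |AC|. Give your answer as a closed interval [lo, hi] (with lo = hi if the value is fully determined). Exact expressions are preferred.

|AB| ∈ {10}
|BC| ∈ {25}
|AC| ∈ {5·√(39)}

|AC| = 5·√(39)  (≈ 31.2250)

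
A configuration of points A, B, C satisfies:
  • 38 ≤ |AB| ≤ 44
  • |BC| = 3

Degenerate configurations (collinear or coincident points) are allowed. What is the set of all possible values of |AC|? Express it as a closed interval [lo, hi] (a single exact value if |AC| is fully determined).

|AC| ∈ [35, 47]  (≈ [35.0000, 47.0000])

|AB| ∈ [38, 44]
|BC| ∈ {3}
|AC| ∈ [35, 47]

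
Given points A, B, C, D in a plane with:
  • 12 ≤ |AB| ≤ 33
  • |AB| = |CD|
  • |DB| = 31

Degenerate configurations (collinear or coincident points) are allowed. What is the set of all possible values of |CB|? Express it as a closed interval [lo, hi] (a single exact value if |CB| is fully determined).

|AB| ∈ [12, 33]
|BD| ∈ {31}
|CD| ∈ [12, 33]
|AD| ∈ [0, 64]
|BC| ∈ [0, 64]
|AC| ∈ [0, 97]

|CB| ∈ [0, 64]  (≈ [0.0000, 64.0000])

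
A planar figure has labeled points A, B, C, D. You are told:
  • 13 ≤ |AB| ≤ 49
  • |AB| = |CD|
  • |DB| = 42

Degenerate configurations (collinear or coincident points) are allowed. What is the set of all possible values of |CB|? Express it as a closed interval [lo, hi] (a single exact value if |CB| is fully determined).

|CB| ∈ [0, 91]  (≈ [0.0000, 91.0000])

|AB| ∈ [13, 49]
|BD| ∈ {42}
|CD| ∈ [13, 49]
|AD| ∈ [0, 91]
|BC| ∈ [0, 91]
|AC| ∈ [0, 140]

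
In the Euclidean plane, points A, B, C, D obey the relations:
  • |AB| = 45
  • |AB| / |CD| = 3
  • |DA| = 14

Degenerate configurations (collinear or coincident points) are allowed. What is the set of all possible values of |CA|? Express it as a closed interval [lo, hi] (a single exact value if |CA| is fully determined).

|CA| ∈ [1, 29]  (≈ [1.0000, 29.0000])

|AB| ∈ {45}
|AD| ∈ {14}
|CD| ∈ {15}
|BD| ∈ [31, 59]
|AC| ∈ [1, 29]
|BC| ∈ [16, 74]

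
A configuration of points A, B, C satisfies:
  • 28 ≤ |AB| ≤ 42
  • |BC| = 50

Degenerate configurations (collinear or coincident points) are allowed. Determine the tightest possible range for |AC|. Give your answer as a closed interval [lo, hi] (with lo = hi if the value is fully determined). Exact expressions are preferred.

|AC| ∈ [8, 92]  (≈ [8.0000, 92.0000])

|AB| ∈ [28, 42]
|BC| ∈ {50}
|AC| ∈ [8, 92]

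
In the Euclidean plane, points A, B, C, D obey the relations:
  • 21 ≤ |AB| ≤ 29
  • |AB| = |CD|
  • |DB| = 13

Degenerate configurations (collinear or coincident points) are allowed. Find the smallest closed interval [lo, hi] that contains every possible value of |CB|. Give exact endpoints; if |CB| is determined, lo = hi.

|CB| ∈ [8, 42]  (≈ [8.0000, 42.0000])

|AB| ∈ [21, 29]
|BD| ∈ {13}
|CD| ∈ [21, 29]
|AD| ∈ [8, 42]
|BC| ∈ [8, 42]
|AC| ∈ [0, 71]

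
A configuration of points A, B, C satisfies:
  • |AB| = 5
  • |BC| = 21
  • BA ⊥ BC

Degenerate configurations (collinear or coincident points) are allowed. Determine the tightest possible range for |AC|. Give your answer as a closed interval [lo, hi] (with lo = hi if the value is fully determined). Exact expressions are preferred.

|AC| = √(466)  (≈ 21.5870)

|AB| ∈ {5}
|BC| ∈ {21}
|AC| ∈ {√(466)}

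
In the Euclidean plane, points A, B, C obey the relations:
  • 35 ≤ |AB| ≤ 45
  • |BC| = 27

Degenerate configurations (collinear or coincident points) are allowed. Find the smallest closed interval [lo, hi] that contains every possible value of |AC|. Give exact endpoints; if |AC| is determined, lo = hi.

|AC| ∈ [8, 72]  (≈ [8.0000, 72.0000])

|AB| ∈ [35, 45]
|BC| ∈ {27}
|AC| ∈ [8, 72]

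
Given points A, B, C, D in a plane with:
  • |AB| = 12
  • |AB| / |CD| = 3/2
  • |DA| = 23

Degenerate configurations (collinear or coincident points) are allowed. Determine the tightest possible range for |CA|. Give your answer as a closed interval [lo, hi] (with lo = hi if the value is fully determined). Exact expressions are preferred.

|AB| ∈ {12}
|AD| ∈ {23}
|CD| ∈ {8}
|BD| ∈ [11, 35]
|AC| ∈ [15, 31]
|BC| ∈ [3, 43]

|CA| ∈ [15, 31]  (≈ [15.0000, 31.0000])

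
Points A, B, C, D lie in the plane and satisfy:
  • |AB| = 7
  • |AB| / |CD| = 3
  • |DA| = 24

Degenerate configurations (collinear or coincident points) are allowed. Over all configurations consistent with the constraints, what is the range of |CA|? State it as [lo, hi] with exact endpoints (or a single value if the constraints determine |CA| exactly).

|AB| ∈ {7}
|AD| ∈ {24}
|CD| ∈ {7/3}
|BD| ∈ [17, 31]
|AC| ∈ [65/3, 79/3]
|BC| ∈ [44/3, 100/3]

|CA| ∈ [65/3, 79/3]  (≈ [21.6667, 26.3333])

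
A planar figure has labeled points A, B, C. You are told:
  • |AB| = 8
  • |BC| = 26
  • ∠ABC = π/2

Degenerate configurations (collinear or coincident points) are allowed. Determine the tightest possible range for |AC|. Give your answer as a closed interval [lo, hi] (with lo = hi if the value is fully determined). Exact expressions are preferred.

|AC| = 2·√(185)  (≈ 27.2029)

|AB| ∈ {8}
|BC| ∈ {26}
|AC| ∈ {2·√(185)}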